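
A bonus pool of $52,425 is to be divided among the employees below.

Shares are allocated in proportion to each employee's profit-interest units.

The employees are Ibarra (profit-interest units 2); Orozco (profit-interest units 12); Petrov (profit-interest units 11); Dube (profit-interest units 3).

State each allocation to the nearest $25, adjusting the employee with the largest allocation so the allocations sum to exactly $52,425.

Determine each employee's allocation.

Ibarra: $3,750; Orozco: $22,450; Petrov: $20,600; Dube: $5,625

Profit-interest units total: 28.
Unrounded shares: Ibarra 2/28 × $52,425 = 3,744.64; Orozco 12/28 × $52,425 = 22,467.86; Petrov 11/28 × $52,425 = 20,595.54; Dube 3/28 × $52,425 = 5,616.96.
Rounded to nearest $25: Ibarra $3,750; Orozco $22,475; Petrov $20,600; Dube $5,625. Sum = $52,450.
Difference $52,425 − $52,450 = −$25 applied to largest allocation (Orozco): Orozco becomes $22,450.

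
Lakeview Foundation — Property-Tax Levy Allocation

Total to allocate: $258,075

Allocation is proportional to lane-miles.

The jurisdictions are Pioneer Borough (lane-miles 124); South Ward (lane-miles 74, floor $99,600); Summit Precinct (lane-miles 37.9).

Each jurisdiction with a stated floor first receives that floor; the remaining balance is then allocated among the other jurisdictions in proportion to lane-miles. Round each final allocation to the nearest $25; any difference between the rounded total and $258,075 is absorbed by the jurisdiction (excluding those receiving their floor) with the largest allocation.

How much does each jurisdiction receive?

Pioneer Borough: $121,375; South Ward: $99,600; Summit Precinct: $37,100

Guaranteed amounts: South Ward $99,600. Remaining pool $158,475.
Remaining pool split over remaining lane-miles 161.9: Pioneer Borough 121,376.78 → $121,375; Summit Precinct 37,098.22 → $37,100.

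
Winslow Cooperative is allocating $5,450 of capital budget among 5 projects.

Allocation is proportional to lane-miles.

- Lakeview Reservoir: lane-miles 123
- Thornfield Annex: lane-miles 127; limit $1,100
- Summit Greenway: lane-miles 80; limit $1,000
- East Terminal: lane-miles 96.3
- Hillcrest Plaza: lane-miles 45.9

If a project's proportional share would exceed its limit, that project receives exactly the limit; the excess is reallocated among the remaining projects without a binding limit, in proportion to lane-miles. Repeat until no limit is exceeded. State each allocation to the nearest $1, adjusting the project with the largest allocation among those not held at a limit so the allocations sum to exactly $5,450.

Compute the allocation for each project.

Lakeview Reservoir: $1,554 · Thornfield Annex: $1,100 · Summit Greenway: $1,000 · East Terminal: $1,216 · Hillcrest Plaza: $580

Total lane-miles = 472.2.
Unconstrained shares: Lakeview Reservoir 1,419.63; Thornfield Annex 1,465.80; Summit Greenway 923.34; East Terminal 1,111.47; Hillcrest Plaza 529.76.
Held at cap: Thornfield Annex ($1,100); balance $4,350 reallocated over remaining lane-miles 345.2.
Held at cap: Summit Greenway ($1,000); balance $3,350 reallocated over remaining lane-miles 265.2.
Shares after redistribution: Lakeview Reservoir 1,553.73 → $1,554; East Terminal 1,216.46 → $1,216; Hillcrest Plaza 579.81 → $580.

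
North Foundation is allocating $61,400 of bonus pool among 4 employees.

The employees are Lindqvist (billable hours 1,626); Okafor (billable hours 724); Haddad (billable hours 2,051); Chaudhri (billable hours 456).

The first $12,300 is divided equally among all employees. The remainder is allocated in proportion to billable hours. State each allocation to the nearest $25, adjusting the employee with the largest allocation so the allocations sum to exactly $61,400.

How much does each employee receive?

Equal tier: $12,300 ÷ 4 = $3,075 apiece.
Remainder $49,100 by billable hours (total 4,857): Lindqvist 16,437.43 → $16,425; Okafor 7,319.00 → $7,325; Haddad 20,733.81 → $20,725; Chaudhri 4,609.76 → $4,600.
Rounding difference +$25 on remainder applied to Haddad.
Totals: Lindqvist $3,075 + $16,425 = $19,500; Okafor $3,075 + $7,325 = $10,400; Haddad $3,075 + $20,750 = $23,825; Chaudhri $3,075 + $4,600 = $7,675.

Lindqvist: $19,500 · Okafor: $10,400 · Haddad: $23,825 · Chaudhri: $7,675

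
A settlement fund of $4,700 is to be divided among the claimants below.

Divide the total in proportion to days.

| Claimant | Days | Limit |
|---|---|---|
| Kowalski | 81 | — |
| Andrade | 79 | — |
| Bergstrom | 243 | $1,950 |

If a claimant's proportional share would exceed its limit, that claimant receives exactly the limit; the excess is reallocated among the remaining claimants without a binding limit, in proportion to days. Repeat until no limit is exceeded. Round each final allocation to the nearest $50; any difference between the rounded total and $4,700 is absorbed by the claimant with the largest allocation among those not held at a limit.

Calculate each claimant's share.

Days total: 403.
Pro-rata shares before constraints: Kowalski 944.67; Andrade 921.34; Bergstrom 2,834.00.
Capped: Bergstrom ($1,950); balance $2,750 reallocated over remaining days 160.
Redistributed shares: Kowalski 1,392.19 → $1,400; Andrade 1,357.81 → $1,350.

Kowalski: $1,400 · Andrade: $1,350 · Bergstrom: $1,950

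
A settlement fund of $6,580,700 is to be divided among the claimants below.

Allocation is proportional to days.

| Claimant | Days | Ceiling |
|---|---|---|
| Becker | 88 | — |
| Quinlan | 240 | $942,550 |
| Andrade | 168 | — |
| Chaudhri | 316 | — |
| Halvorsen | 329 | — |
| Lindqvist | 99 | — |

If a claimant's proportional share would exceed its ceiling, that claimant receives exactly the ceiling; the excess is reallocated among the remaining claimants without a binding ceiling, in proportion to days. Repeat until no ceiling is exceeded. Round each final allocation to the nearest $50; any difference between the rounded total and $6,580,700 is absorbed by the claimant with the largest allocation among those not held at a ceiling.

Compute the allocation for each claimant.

Total days = 1,240.
Unconstrained shares: Becker 467,017.42; Quinlan 1,273,683.87; Andrade 891,578.71; Chaudhri 1,677,017.10; Halvorsen 1,746,008.31; Lindqvist 525,394.60.
Cap binds for Quinlan ($942,550); residual $5,638,150 reallocated over remaining days 1,000.
Shares after redistribution: Becker 496,157.20 → $496,150; Andrade 947,209.20 → $947,200; Chaudhri 1,781,655.40 → $1,781,650; Halvorsen 1,854,951.35 → $1,854,950; Lindqvist 558,176.85 → $558,200.

Becker: $496,150 | Quinlan: $942,550 | Andrade: $947,200 | Chaudhri: $1,781,650 | Halvorsen: $1,854,950 | Lindqvist: $558,200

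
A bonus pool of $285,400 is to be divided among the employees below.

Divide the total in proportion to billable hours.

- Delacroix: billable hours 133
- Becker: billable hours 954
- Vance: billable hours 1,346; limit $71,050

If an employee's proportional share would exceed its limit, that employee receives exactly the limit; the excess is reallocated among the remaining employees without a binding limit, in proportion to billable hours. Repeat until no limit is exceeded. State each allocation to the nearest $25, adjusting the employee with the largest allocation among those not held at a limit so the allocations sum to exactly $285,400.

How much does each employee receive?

Sum of billable hours: 2,433.
Proportional shares (ignoring caps): Delacroix 15,601.40; Becker 111,907.77; Vance 157,890.83.
Capped: Vance ($71,050); balance $214,350 reallocated over remaining billable hours 1,087.
Remaining shares: Delacroix 26,226.82 → $26,225; Becker 188,123.18 → $188,125.

Delacroix: $26,225 | Becker: $188,125 | Vance: $71,050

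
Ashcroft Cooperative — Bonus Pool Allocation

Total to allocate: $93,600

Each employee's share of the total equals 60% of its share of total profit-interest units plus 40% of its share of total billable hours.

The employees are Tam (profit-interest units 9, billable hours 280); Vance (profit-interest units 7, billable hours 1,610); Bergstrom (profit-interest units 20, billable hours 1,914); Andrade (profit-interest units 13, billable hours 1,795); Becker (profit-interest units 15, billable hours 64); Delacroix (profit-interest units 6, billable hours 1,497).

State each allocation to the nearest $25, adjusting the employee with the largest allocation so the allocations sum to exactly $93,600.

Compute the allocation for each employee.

Profit-interest units total 70; billable hours total 7,160.
Combined weights (60% profit-interest units + 40% billable hours): Tam 0.0928; Vance 0.1499; Bergstrom 0.2784; Andrade 0.2117; Becker 0.1321; Delacroix 0.1351.
Unrounded shares: Tam 8,684.71; Vance 14,034.77; Bergstrom 26,054.12; Andrade 19,815.86; Becker 12,368.94; Delacroix 12,641.60.
After rounding ($25): Tam $8,675; Vance $14,025; Bergstrom $26,050; Andrade $19,825; Becker $12,375; Delacroix $12,650. Sum = $93,600.
Rounded total matches; no reconciliation needed.

Tam: $8,675 | Vance: $14,025 | Bergstrom: $26,050 | Andrade: $19,825 | Becker: $12,375 | Delacroix: $12,650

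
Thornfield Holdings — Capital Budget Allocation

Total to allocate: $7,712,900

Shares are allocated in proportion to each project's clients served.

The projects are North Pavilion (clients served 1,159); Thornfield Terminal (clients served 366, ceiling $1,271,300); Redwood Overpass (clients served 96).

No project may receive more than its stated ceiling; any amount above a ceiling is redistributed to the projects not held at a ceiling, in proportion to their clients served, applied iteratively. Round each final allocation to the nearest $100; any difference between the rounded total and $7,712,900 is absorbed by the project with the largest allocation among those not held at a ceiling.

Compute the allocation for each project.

Clients served total: 1,621.
Pro-rata shares before constraints: North Pavilion 5,514,652.13; Thornfield Terminal 1,741,469.09; Redwood Overpass 456,778.78.
Capped: Thornfield Terminal ($1,271,300); balance $6,441,600 reallocated over remaining clients served 1,255.
Shares after redistribution: North Pavilion 5,948,856.10 → $5,948,900; Redwood Overpass 492,743.90 → $492,700.

North Pavilion: $5,948,900; Thornfield Terminal: $1,271,300; Redwood Overpass: $492,700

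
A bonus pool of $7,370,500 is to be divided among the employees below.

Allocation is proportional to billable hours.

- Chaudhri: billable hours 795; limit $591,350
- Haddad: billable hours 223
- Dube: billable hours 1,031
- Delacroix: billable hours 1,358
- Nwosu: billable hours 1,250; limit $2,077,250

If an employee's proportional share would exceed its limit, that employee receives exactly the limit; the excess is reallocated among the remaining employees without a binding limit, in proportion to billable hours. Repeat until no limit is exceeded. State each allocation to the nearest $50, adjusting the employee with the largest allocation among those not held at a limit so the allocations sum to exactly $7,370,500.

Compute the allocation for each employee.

Chaudhri: $591,350 · Haddad: $401,450 · Dube: $1,855,900 · Delacroix: $2,444,550 · Nwosu: $2,077,250

Total billable hours = 4,657.
Unconstrained shares: Chaudhri 1,258,223.64; Haddad 352,935.69; Dube 1,631,734.06; Delacroix 2,149,267.55; Nwosu 1,978,339.06.
Capped: Chaudhri ($591,350); remaining pool $6,779,150 reallocated over remaining billable hours 3,862.
Capped: Nwosu ($2,077,250); remaining pool $4,701,900 reallocated over remaining billable hours 2,612.
Redistributed shares: Haddad 401,425.61 → $401,450; Dube 1,855,918.42 → $1,855,900; Delacroix 2,444,555.97 → $2,444,550.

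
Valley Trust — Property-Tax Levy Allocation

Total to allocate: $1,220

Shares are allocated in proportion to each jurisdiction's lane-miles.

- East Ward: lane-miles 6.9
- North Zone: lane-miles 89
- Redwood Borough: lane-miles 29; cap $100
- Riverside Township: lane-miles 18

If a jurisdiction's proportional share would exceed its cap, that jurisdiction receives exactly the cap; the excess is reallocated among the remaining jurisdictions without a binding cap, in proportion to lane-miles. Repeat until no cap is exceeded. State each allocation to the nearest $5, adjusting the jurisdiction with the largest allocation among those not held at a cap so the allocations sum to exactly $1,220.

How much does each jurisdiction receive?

Total lane-miles = 142.9.
Pro-rata shares before constraints: East Ward 58.91; North Zone 759.83; Redwood Borough 247.59; Riverside Township 153.67.
Held at cap: Redwood Borough ($100); residual $1,120 reallocated over remaining lane-miles 113.9.
Shares after redistribution: East Ward 67.85 → $70; North Zone 875.15 → $875; Riverside Township 177.00 → $175.

East Ward: $70 · North Zone: $875 · Redwood Borough: $100 · Riverside Township: $175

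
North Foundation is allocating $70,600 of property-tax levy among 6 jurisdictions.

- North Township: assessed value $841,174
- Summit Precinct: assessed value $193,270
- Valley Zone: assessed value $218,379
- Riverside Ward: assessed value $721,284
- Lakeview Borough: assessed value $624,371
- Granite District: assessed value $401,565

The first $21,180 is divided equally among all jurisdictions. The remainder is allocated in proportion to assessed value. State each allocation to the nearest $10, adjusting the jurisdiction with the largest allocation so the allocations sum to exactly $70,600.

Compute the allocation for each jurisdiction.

North Township: $17,380 | Summit Precinct: $6,710 | Valley Zone: $7,130 | Riverside Ward: $15,410 | Lakeview Borough: $13,820 | Granite District: $10,150

Equal tier: $21,180 ÷ 6 = $3,530 apiece.
Remainder $49,420 by assessed value (total 3,000,043): North Township 13,856.74 → $13,860; Summit Precinct 3,183.76 → $3,180; Valley Zone 3,597.38 → $3,600; Riverside Ward 11,881.78 → $11,880; Lakeview Borough 10,285.32 → $10,290; Granite District 6,615.02 → $6,620.
Rounding difference −$10 on remainder applied to North Township.
Totals: North Township $3,530 + $13,850 = $17,380; Summit Precinct $3,530 + $3,180 = $6,710; Valley Zone $3,530 + $3,600 = $7,130; Riverside Ward $3,530 + $11,880 = $15,410; Lakeview Borough $3,530 + $10,290 = $13,820; Granite District $3,530 + $6,620 = $10,150.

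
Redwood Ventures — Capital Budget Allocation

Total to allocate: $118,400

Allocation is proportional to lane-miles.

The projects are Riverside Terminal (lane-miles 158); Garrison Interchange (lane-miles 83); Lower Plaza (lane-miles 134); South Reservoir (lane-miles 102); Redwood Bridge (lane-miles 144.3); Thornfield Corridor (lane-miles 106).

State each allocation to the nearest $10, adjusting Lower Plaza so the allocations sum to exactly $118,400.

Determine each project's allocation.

Total lane-miles = 727.3.
Pro-rata amounts: Riverside Terminal 158/727.3 × $118,400 = 25,721.44; Garrison Interchange 83/727.3 × $118,400 = 13,511.89; Lower Plaza 134/727.3 × $118,400 = 21,814.38; South Reservoir 102/727.3 × $118,400 = 16,604.98; Redwood Bridge 144.3/727.3 × $118,400 = 23,491.16; Thornfield Corridor 106/727.3 × $118,400 = 17,256.15.
Rounded to nearest $10: Riverside Terminal $25,720; Garrison Interchange $13,510; Lower Plaza $21,810; South Reservoir $16,600; Redwood Bridge $23,490; Thornfield Corridor $17,260. Sum = $118,390.
Difference $118,400 − $118,390 = +$10 applied to Lower Plaza: Lower Plaza becomes $21,820.

Riverside Terminal: $25,720 · Garrison Interchange: $13,510 · Lower Plaza: $21,820 · South Reservoir: $16,600 · Redwood Bridge: $23,490 · Thornfield Corridor: $17,260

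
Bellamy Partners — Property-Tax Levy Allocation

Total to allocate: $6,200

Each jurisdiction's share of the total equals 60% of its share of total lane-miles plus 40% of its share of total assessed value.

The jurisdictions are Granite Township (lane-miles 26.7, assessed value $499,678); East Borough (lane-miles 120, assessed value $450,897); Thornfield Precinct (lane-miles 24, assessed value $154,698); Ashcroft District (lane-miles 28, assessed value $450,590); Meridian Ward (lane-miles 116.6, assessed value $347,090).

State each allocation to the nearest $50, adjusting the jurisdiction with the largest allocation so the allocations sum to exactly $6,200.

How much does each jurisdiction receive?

Granite Township: $950 | East Borough: $2,000 | Thornfield Precinct: $500 | Ashcroft District: $900 | Meridian Ward: $1,850

Totals — lane-miles 315.3, assessed value 1,902,953.
Composite weights (60% lane-miles + 40% assessed value): Granite Township 0.1558; East Borough 0.3231; Thornfield Precinct 0.0782; Ashcroft District 0.1480; Meridian Ward 0.2948.
Pro-rata amounts: Granite Township 966.21; East Borough 2,003.42; Thornfield Precinct 484.77; Ashcroft District 917.58; Meridian Ward 1,828.02.
After rounding ($50): Granite Township $950; East Borough $2,000; Thornfield Precinct $500; Ashcroft District $900; Meridian Ward $1,850. Sum = $6,200.
No rounding difference to absorb.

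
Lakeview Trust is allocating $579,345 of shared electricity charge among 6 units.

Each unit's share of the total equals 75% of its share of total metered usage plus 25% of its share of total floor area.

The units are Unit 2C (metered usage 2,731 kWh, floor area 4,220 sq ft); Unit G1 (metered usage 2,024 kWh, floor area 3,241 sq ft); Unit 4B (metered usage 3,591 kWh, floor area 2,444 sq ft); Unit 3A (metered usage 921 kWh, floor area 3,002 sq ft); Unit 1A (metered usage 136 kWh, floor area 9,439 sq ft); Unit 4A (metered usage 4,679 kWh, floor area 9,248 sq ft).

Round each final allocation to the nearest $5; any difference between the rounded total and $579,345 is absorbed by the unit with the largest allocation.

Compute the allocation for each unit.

Totals — metered usage 14,082, floor area 31,594.
Blended shares (75% metered usage + 25% floor area): Unit 2C 0.1788; Unit G1 0.1334; Unit 4B 0.2106; Unit 3A 0.0728; Unit 1A 0.0819; Unit 4A 0.3224.
Raw shares: Unit 2C 103,612.41; Unit G1 77,309.47; Unit 4B 122,006.53; Unit 3A 42,180.08; Unit 1A 47,467.53; Unit 4A 186,768.99.
Rounded to nearest $5: Unit 2C $103,610; Unit G1 $77,310; Unit 4B $122,005; Unit 3A $42,180; Unit 1A $47,470; Unit 4A $186,770. Sum = $579,345.
Sum already equals the total — no adjustment.

Unit 2C: $103,610; Unit G1: $77,310; Unit 4B: $122,005; Unit 3A: $42,180; Unit 1A: $47,470; Unit 4A: $186,770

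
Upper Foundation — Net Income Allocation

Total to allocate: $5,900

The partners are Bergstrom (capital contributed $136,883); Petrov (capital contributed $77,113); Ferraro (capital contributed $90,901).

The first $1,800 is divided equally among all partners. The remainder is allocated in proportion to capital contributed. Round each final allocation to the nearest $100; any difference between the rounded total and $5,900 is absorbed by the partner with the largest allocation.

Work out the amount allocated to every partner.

Bergstrom: $2,500; Petrov: $1,600; Ferraro: $1,800

$1,800 shared equally gives $600 per partner.
Remainder $4,100 by capital contributed (total 304,897): Bergstrom 1,840.69 → $1,800; Petrov 1,036.95 → $1,000; Ferraro 1,222.36 → $1,200.
Rounding difference +$100 on remainder applied to Bergstrom.
Totals: Bergstrom $600 + $1,900 = $2,500; Petrov $600 + $1,000 = $1,600; Ferraro $600 + $1,200 = $1,800.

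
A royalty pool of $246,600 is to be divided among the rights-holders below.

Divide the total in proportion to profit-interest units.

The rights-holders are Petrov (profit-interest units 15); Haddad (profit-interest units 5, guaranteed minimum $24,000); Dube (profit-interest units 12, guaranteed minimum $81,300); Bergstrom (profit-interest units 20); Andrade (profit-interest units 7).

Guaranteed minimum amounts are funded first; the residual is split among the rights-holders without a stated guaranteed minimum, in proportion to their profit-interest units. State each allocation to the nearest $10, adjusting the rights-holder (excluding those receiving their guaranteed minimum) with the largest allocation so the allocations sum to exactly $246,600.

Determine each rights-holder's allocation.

Fund the minimums — Haddad $24,000; Dube $81,300. Residual $141,300.
Residual split over remaining profit-interest units 42: Petrov 50,464.29 → $50,460; Bergstrom 67,285.71 → $67,290; Andrade 23,550.00 → $23,550.

Petrov: $50,460; Haddad: $24,000; Dube: $81,300; Bergstrom: $67,290; Andrade: $23,550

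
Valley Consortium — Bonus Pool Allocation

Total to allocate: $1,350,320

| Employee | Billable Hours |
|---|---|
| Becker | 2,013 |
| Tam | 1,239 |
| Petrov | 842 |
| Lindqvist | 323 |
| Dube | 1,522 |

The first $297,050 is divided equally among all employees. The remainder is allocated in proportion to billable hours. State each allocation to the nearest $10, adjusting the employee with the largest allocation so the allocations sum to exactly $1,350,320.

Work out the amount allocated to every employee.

Becker: $416,420 · Tam: $279,140 · Petrov: $208,740 · Lindqvist: $116,690 · Dube: $329,330

First tranche $297,050 split equally: $59,410 each.
Remainder $1,053,270 by billable hours (total 5,939): Becker 357,001.60 → $357,000; Tam 219,734.22 → $219,730; Petrov 149,327.05 → $149,330; Lindqvist 57,283.42 → $57,280; Dube 269,923.71 → $269,920.
Rounding difference +$10 on remainder applied to Becker.
Totals: Becker $59,410 + $357,010 = $416,420; Tam $59,410 + $219,730 = $279,140; Petrov $59,410 + $149,330 = $208,740; Lindqvist $59,410 + $57,280 = $116,690; Dube $59,410 + $269,920 = $329,330.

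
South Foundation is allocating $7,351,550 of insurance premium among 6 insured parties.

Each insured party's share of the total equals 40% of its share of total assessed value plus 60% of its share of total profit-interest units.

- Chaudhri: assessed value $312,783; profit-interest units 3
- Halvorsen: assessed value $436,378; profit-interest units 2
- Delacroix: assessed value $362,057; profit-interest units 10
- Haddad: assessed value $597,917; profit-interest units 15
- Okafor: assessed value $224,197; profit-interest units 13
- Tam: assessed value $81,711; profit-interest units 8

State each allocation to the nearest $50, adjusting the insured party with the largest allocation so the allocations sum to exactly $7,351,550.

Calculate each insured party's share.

Totals — assessed value 2,015,043, profit-interest units 51.
Combined weights (40% assessed value + 60% profit-interest units): Chaudhri 0.0974; Halvorsen 0.1102; Delacroix 0.1895; Haddad 0.2952; Okafor 0.1974; Tam 0.1103.
Unrounded shares: Chaudhri 715,921.22; Halvorsen 809,798.73; Delacroix 1,393,250.19; Haddad 2,169,892.73; Okafor 1,451,532.93; Tam 811,154.20.
After rounding ($50): Chaudhri $715,900; Halvorsen $809,800; Delacroix $1,393,250; Haddad $2,169,900; Okafor $1,451,550; Tam $811,150. Sum = $7,351,550.
No rounding difference to absorb.

Chaudhri: $715,900 · Halvorsen: $809,800 · Delacroix: $1,393,250 · Haddad: $2,169,900 · Okafor: $1,451,550 · Tam: $811,150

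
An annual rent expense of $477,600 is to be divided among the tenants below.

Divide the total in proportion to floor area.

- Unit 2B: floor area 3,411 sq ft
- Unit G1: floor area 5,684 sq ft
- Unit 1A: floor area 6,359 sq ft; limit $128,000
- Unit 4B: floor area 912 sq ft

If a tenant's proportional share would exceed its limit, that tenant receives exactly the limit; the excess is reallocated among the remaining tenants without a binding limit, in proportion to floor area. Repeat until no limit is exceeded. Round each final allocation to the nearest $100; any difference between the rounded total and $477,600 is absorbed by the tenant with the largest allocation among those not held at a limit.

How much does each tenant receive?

Combined floor area = 16,366.
Unconstrained shares: Unit 2B 99,541.34; Unit G1 165,873.05; Unit 1A 185,571.21; Unit 4B 26,614.40.
Held at cap: Unit 1A ($128,000); remaining pool $349,600 reallocated over remaining floor area 10,007.
Shares after redistribution: Unit 2B 119,165.14 → $119,200; Unit G1 198,573.64 → $198,600; Unit 4B 31,861.22 → $31,900.
Rounding difference −$100 applied to Unit G1 → $198,500.

Unit 2B: $119,200 | Unit G1: $198,500 | Unit 1A: $128,000 | Unit 4B: $31,900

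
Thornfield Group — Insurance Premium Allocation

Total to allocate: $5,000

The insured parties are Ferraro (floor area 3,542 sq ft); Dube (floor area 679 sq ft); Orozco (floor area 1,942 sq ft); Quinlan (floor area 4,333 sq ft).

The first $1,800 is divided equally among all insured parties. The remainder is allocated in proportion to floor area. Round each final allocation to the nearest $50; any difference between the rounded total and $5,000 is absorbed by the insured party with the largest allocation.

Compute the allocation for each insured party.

Ferraro: $1,550 | Dube: $650 | Orozco: $1,050 | Quinlan: $1,750

Equal tier: $1,800 ÷ 4 = $450 apiece.
Remainder $3,200 by floor area (total 10,496): Ferraro 1,079.88 → $1,100; Dube 207.01 → $200; Orozco 592.07 → $600; Quinlan 1,321.04 → $1,300.
Totals: Ferraro $450 + $1,100 = $1,550; Dube $450 + $200 = $650; Orozco $450 + $600 = $1,050; Quinlan $450 + $1,300 = $1,750.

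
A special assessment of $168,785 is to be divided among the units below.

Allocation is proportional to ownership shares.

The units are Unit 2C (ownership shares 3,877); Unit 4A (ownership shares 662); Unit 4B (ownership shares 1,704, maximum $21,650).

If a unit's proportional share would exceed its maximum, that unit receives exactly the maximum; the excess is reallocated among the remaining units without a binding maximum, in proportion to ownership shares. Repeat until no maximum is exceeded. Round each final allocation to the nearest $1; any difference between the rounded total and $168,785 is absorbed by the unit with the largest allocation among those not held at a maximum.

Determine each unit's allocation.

Combined ownership shares = 6,243.
Proportional shares (ignoring caps): Unit 2C 104,818.11; Unit 4A 17,897.75; Unit 4B 46,069.14.
Capped: Unit 4B ($21,650); residual $147,135 reallocated over remaining ownership shares 4,539.
Shares after redistribution: Unit 2C 125,675.79 → $125,676; Unit 4A 21,459.21 → $21,459.

Unit 2C: $125,676 · Unit 4A: $21,459 · Unit 4B: $21,650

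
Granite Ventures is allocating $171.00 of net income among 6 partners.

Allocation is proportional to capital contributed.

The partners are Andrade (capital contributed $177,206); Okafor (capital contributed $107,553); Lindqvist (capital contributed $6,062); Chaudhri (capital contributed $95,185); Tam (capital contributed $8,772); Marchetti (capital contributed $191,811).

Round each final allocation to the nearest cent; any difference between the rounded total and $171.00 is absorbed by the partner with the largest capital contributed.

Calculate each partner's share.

Combined capital contributed = 177,206 + 107,553 + 6,062 + 95,185 + 8,772 + 191,811 = 586,589.
Unrounded shares: Andrade 51.6584; Okafor 31.3534; Lindqvist 1.7672; Chaudhri 27.7479; Tam 2.5572; Marchetti 55.9159.
Rounded to nearest cent: Andrade $51.66; Okafor $31.35; Lindqvist $1.77; Chaudhri $27.75; Tam $2.56; Marchetti $55.92. Sum = $171.01.
Difference $171.00 − $171.01 = −$0.01 applied to largest capital contributed (Marchetti): Marchetti becomes $55.91.

Andrade: $51.66 | Okafor: $31.35 | Lindqvist: $1.77 | Chaudhri: $27.75 | Tam: $2.56 | Marchetti: $55.91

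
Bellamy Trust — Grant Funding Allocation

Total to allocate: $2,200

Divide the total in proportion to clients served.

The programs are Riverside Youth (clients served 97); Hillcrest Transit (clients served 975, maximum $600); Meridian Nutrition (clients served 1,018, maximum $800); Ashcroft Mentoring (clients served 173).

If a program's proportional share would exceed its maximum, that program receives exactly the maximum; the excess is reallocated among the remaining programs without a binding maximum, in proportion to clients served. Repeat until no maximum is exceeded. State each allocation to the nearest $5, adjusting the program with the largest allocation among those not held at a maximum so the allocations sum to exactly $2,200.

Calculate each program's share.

Clients served total: 2,263.
Pro-rata shares before constraints: Riverside Youth 94.30; Hillcrest Transit 947.86; Meridian Nutrition 989.66; Ashcroft Mentoring 168.18.
Capped: Hillcrest Transit ($600), Meridian Nutrition ($800); remaining pool $800 reallocated over remaining clients served 270.
Remaining shares: Riverside Youth 287.41 → $285; Ashcroft Mentoring 512.59 → $515.

Riverside Youth: $285 · Hillcrest Transit: $600 · Meridian Nutrition: $800 · Ashcroft Mentoring: $515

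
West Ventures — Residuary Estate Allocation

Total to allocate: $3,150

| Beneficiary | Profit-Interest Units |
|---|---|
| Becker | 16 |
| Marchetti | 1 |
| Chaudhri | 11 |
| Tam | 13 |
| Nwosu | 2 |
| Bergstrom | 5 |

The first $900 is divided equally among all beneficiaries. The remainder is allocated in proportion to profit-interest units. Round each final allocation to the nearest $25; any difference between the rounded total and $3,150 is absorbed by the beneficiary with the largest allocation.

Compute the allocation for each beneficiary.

$900 shared equally gives $150 per beneficiary.
Remainder $2,250 by profit-interest units (total 48): Becker 750.00 → $750; Marchetti 46.88 → $50; Chaudhri 515.62 → $525; Tam 609.38 → $600; Nwosu 93.75 → $100; Bergstrom 234.38 → $225.
Totals: Becker $150 + $750 = $900; Marchetti $150 + $50 = $200; Chaudhri $150 + $525 = $675; Tam $150 + $600 = $750; Nwosu $150 + $100 = $250; Bergstrom $150 + $225 = $375.

Becker: $900 · Marchetti: $200 · Chaudhri: $675 · Tam: $750 · Nwosu: $250 · Bergstrom: $375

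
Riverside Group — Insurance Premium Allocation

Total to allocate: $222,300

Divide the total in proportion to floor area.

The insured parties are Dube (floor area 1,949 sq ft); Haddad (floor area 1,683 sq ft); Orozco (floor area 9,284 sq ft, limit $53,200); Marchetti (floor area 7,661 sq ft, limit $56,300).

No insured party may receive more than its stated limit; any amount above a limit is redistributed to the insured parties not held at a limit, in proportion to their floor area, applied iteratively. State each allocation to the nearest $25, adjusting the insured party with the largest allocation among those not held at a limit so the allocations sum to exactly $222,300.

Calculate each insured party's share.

Dube: $60,525; Haddad: $52,275; Orozco: $53,200; Marchetti: $56,300

Sum of floor area: 20,577.
Unconstrained shares: Dube 21,055.68; Haddad 18,181.99; Orozco 100,298.06; Marchetti 82,764.27.
Capped: Orozco ($53,200), Marchetti ($56,300); residual $112,800 reallocated over remaining floor area 3,632.
Remaining shares: Dube 60,530.62 → $60,525; Haddad 52,269.38 → $52,275.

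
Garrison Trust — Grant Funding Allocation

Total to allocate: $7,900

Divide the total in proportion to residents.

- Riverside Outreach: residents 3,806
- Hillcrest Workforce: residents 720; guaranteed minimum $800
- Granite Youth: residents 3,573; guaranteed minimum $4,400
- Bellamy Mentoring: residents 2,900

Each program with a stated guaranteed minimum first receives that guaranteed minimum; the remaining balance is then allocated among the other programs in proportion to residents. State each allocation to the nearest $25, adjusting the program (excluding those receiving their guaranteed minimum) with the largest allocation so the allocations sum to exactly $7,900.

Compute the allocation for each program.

Guaranteed amounts: Hillcrest Workforce $800; Granite Youth $4,400. Residual $2,700.
Residual split over remaining residents 6,706: Riverside Outreach 1,532.39 → $1,525; Bellamy Mentoring 1,167.61 → $1,175.

Riverside Outreach: $1,525 | Hillcrest Workforce: $800 | Granite Youth: $4,400 | Bellamy Mentoring: $1,175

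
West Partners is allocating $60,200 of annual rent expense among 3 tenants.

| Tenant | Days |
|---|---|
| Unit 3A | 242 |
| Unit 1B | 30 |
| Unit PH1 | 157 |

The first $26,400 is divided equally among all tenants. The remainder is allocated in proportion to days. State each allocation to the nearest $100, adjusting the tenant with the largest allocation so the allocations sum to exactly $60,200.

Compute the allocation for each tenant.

Unit 3A: $27,800 · Unit 1B: $11,200 · Unit PH1: $21,200

Equal tier: $26,400 ÷ 3 = $8,800 apiece.
Remainder $33,800 by days (total 429): Unit 3A 19,066.67 → $19,100; Unit 1B 2,363.64 → $2,400; Unit PH1 12,369.70 → $12,400.
Rounding difference −$100 on remainder applied to Unit 3A.
Totals: Unit 3A $8,800 + $19,000 = $27,800; Unit 1B $8,800 + $2,400 = $11,200; Unit PH1 $8,800 + $12,400 = $21,200.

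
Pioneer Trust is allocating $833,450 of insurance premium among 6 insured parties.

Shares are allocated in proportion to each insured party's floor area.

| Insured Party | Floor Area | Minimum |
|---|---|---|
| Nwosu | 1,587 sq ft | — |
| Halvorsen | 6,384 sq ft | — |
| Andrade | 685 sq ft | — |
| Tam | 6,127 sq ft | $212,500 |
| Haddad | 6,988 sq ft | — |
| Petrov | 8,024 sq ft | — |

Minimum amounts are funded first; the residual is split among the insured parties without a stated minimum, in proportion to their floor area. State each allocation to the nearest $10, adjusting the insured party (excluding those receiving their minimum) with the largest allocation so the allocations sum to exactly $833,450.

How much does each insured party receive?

Minimums first: Tam $212,500. Residual $620,950.
Residual split over remaining floor area 23,668: Nwosu 41,636.29 → $41,640; Halvorsen 167,489.64 → $167,490; Andrade 17,971.55 → $17,970; Haddad 183,336.09 → $183,340; Petrov 210,516.43 → $210,520.
Rounding difference −$10 applied to Petrov → $210,510.

Nwosu: $41,640 | Halvorsen: $167,490 | Andrade: $17,970 | Tam: $212,500 | Haddad: $183,340 | Petrov: $210,510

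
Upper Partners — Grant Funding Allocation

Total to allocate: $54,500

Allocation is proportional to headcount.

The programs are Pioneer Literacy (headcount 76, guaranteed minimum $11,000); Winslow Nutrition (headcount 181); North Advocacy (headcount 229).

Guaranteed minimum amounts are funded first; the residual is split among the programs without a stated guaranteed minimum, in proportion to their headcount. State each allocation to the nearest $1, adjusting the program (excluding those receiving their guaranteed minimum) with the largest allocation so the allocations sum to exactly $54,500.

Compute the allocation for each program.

Pioneer Literacy: $11,000; Winslow Nutrition: $19,204; North Advocacy: $24,296

Minimums first: Pioneer Literacy $11,000. Remaining pool $43,500.
Remaining pool split over remaining headcount 410: Winslow Nutrition 19,203.66 → $19,204; North Advocacy 24,296.34 → $24,296.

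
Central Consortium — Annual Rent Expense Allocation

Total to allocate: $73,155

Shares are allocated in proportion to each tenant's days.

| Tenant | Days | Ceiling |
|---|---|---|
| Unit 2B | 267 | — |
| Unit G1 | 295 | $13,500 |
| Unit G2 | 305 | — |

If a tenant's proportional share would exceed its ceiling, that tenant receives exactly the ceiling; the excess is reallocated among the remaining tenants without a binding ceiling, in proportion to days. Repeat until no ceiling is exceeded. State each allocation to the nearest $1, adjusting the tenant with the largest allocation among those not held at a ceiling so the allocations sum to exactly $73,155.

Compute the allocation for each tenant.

Total days = 867.
Unconstrained shares: Unit 2B 22,528.70; Unit G1 24,891.26; Unit G2 25,735.03.
Cap binds for Unit G1 ($13,500); remaining pool $59,655 reallocated over remaining days 572.
Remaining shares: Unit 2B 27,845.95 → $27,846; Unit G2 31,809.05 → $31,809.

Unit 2B: $27,846 · Unit G1: $13,500 · Unit G2: $31,809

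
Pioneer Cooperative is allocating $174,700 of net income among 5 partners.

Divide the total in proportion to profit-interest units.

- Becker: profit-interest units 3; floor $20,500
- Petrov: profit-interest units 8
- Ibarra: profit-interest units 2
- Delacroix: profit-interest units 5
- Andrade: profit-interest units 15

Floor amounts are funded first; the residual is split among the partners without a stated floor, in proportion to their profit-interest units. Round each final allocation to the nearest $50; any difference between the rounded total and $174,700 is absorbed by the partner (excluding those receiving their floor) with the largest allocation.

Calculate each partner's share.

Fund the minimums — Becker $20,500. Residual $154,200.
Residual split over remaining profit-interest units 30: Petrov 41,120.00 → $41,100; Ibarra 10,280.00 → $10,300; Delacroix 25,700.00 → $25,700; Andrade 77,100.00 → $77,100.

Becker: $20,500 · Petrov: $41,100 · Ibarra: $10,300 · Delacroix: $25,700 · Andrade: $77,100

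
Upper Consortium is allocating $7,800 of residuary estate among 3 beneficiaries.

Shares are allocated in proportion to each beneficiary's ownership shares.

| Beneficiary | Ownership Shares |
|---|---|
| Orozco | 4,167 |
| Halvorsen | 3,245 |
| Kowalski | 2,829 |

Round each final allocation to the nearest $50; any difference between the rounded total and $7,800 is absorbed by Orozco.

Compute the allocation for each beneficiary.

Combined ownership shares = 10,241.
Raw shares: Orozco 4,167/10,241 × $7,800 = 3,173.77; Halvorsen 3,245/10,241 × $7,800 = 2,471.54; Kowalski 2,829/10,241 × $7,800 = 2,154.69.
After rounding ($50): Orozco $3,150; Halvorsen $2,450; Kowalski $2,150. Sum = $7,750.
Difference $7,800 − $7,750 = +$50 applied to Orozco: Orozco becomes $3,200.

Orozco: $3,200 | Halvorsen: $2,450 | Kowalski: $2,150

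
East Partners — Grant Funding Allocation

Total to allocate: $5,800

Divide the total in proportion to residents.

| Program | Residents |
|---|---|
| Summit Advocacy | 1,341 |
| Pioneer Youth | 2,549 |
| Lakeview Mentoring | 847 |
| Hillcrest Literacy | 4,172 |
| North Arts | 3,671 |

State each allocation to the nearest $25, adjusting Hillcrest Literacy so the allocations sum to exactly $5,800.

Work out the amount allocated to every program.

Sum of residents: 12,580.
Unrounded shares: Summit Advocacy 1,341/12,580 × $5,800 = 618.27; Pioneer Youth 2,549/12,580 × $5,800 = 1,175.21; Lakeview Mentoring 847/12,580 × $5,800 = 390.51; Hillcrest Literacy 4,172/12,580 × $5,800 = 1,923.50; North Arts 3,671/12,580 × $5,800 = 1,692.51.
After rounding ($25): Summit Advocacy $625; Pioneer Youth $1,175; Lakeview Mentoring $400; Hillcrest Literacy $1,925; North Arts $1,700. Sum = $5,825.
Difference $5,800 − $5,825 = −$25 applied to Hillcrest Literacy: Hillcrest Literacy becomes $1,900.

Summit Advocacy: $625 | Pioneer Youth: $1,175 | Lakeview Mentoring: $400 | Hillcrest Literacy: $1,900 | North Arts: $1,700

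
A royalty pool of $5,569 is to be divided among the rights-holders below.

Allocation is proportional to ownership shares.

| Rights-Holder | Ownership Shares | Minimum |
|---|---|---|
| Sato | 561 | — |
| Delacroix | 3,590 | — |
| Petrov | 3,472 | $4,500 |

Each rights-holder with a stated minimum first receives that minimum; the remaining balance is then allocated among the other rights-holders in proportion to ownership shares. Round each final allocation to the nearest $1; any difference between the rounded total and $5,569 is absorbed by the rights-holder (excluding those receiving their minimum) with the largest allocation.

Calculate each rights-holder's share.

Minimums first: Petrov $4,500. Residual $1,069.
Residual split over remaining ownership shares 4,151: Sato 144.47 → $144; Delacroix 924.53 → $925.

Sato: $144 | Delacroix: $925 | Petrov: $4,500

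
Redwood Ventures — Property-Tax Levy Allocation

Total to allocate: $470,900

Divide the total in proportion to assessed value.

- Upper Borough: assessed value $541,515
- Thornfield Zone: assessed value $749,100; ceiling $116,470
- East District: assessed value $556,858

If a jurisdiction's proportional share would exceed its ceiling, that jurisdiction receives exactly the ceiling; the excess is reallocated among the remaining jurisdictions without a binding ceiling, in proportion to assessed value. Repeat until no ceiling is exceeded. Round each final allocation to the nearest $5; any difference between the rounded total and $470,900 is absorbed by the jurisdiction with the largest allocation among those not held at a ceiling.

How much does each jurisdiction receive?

Upper Borough: $174,740 · Thornfield Zone: $116,470 · East District: $179,690

Sum of assessed value: 1,847,473.
Unconstrained shares: Upper Borough 138,026.06; Thornfield Zone 190,937.13; East District 141,936.81.
Capped: Thornfield Zone ($116,470); remaining pool $354,430 reallocated over remaining assessed value 1,098,373.
Redistributed shares: Upper Borough 174,739.51 → $174,740; East District 179,690.49 → $179,690.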